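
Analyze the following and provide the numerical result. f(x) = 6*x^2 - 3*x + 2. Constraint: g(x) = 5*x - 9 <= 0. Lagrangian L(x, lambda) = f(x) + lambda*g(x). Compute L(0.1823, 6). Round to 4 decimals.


Step 1: Evaluate f(x).
f(0.1823) = 6*0.1823^2 - 3*0.1823 + 2 = 1.6525
Step 2: Evaluate g(x).
g(0.1823) = 5*0.1823 - 9 = -8.0885
Step 3: Compute Lagrangian.
L = 1.6525 + 6*-8.0885 = -46.8785


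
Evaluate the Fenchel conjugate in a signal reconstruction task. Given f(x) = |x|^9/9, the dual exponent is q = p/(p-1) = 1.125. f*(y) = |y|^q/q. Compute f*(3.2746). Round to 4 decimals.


The conjugate exponent q satisfies 1/p + 1/q = 1.
p = 9, so q = 9/(9 - 1) = 1.125
|y|^q = 3.2746^1.125 = 3.798
f*(3.2746) = 3.798 / 1.125 = 3.376


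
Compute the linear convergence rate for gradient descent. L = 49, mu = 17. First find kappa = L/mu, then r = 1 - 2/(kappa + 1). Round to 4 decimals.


Step 1: Compute the condition number.
kappa = L/mu = 49/17 = 2.8824
Step 2: Compute the convergence rate.
r = 1 - 2/(kappa + 1) = 1 - 2*mu/(L + mu) = (L - mu)/(L + mu) = 32/66 = 0.4848


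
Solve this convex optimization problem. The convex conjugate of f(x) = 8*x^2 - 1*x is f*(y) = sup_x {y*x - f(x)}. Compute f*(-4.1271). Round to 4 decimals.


f*(y) = sup_x {y*x - a*x^2 - b*x} = sup_x {(y-b)*x - a*x^2}
FOC: (y - b) - 2a*x = 0 => x* = (y - b)/(2a)
x* = (-4.1271 + 1)/(2*8) = -0.1954
f*(-4.1271) = (y-b)^2/(4a) = (-4.1271 + 1)^2/(4*8)
= 9.7788/32 = 0.3056


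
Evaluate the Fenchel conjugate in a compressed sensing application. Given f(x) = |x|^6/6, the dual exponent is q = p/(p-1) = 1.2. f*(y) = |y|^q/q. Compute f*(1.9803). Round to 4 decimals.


The conjugate exponent q satisfies 1/p + 1/q = 1.
p = 6, so q = 6/(6 - 1) = 1.2
|y|^q = 1.9803^1.2 = 2.2703
f*(1.9803) = 2.2703 / 1.2 = 1.8919


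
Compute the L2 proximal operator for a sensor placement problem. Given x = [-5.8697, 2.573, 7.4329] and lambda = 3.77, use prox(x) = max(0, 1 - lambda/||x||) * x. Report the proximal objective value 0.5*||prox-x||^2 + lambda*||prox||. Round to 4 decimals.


Step 1: Compute ||x||.
||x|| = 9.8144
Step 2: Compute scaling factor.
scale = max(0, 1 - 3.77/9.8144) = 0.6159
Step 3: prox(x) = [-3.615, 1.5846, 4.5777]
||prox(x)|| = 6.0444
Step 4: Proximal objective.
0.5*||prox-x||^2 = 7.1065
lambda*||prox|| = 22.7874
Total = 29.8937


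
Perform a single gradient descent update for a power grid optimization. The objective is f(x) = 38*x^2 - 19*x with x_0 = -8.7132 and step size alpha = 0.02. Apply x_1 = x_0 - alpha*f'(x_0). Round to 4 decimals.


We compute the gradient at x_0 and apply the update.
f'(x) = 76*x - 19
f'(-8.7132) = 76*-8.7132 - 19 = -681.2032
x_1 = -8.7132 - 0.02*-681.2032 = 4.9109


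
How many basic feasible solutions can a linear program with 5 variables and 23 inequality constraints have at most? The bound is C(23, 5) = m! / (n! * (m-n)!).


Each vertex corresponds to some choice of n active constraints out of m, so the number of vertices is at most C(m, n) = m! / (n!(m-n)!).
m = 23, n = 5
Numerator: 23 * 22 * 21 * 20 * 19
Denominator: 5! = 120
C(23, 5) = 33649


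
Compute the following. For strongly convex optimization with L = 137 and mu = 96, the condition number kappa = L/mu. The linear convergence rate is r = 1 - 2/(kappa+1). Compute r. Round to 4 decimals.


Step 1: Compute the condition number.
kappa = L/mu = 137/96 = 1.4271
Step 2: Compute the convergence rate.
r = 1 - 2/(kappa + 1) = 1 - 2*mu/(L + mu) = (L - mu)/(L + mu) = 41/233 = 0.176


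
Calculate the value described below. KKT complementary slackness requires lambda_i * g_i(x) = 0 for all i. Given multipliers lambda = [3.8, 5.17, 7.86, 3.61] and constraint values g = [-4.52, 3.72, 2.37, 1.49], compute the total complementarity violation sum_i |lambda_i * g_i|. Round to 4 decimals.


KKT complementary slackness check:
lambda_1 * g_1 = 3.8 * -4.52 = -17.176
lambda_2 * g_2 = 5.17 * 3.72 = 19.2324
lambda_3 * g_3 = 7.86 * 2.37 = 18.6282
lambda_4 * g_4 = 3.61 * 1.49 = 5.3789
Total violation = 17.176 + 19.2324 + 18.6282 + 5.3789 = 60.4155


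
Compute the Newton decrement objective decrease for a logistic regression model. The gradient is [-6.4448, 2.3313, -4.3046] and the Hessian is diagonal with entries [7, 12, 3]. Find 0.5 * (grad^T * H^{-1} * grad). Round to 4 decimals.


Step 1: H is diagonal, so H^(-1) * g = [-0.9207, 0.1943, -1.4349].
Step 2: g^T H^(-1) g = sum_i g_i^2 / H_ii
  = (-6.4448)^2/7 + (2.3313)^2/12 + (-4.3046)^2/3
  = 5.9336 + 0.4529 + 6.1765 = 12.5631
Step 3: Objective decrease = 0.5 * g^T H^(-1) g = 6.2815


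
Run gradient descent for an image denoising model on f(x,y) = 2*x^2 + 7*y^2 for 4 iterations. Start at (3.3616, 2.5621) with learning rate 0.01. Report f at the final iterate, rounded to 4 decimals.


Gradient descent on f(x,y) = 2*x^2 + 7*y^2.
Starting point: (3.3616, 2.5621), alpha = 0.01
Step 1: grad_x = 2*2*3.3616 = 13.4464, grad_y = 2*7*2.5621 = 35.8694
  x_1 = 3.3616 - 0.01*13.4464 = 3.2271
  y_1 = 2.5621 - 0.01*35.8694 = 2.2034
Step 2: grad_x = 2*2*3.2271 = 12.9085, grad_y = 2*7*2.2034 = 30.8477
  x_2 = 3.2271 - 0.01*12.9085 = 3.0981
  y_2 = 2.2034 - 0.01*30.8477 = 1.8949
Step 3: grad_x = 2*2*3.0981 = 12.3922, grad_y = 2*7*1.8949 = 26.529
  x_3 = 3.0981 - 0.01*12.3922 = 2.9741
  y_3 = 1.8949 - 0.01*26.529 = 1.6296
Step 4: grad_x = 2*2*2.9741 = 11.8965, grad_y = 2*7*1.6296 = 22.8149
  x_4 = 2.9741 - 0.01*11.8965 = 2.8552
  y_4 = 1.6296 - 0.01*22.8149 = 1.4015
f(2.8552, 1.4015) = 2*2.8552^2 + 7*1.4015^2 = 30.0531


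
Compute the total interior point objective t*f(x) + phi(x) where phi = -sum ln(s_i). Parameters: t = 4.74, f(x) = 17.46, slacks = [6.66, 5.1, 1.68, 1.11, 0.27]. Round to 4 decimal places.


Step 1: Compute log-barrier.
ln values: [1.8961, 1.6292, 0.5188, 0.1044, -1.3093]
phi = -(1.8961 + 1.6292 + 0.5188 + 0.1044 - 1.3093) = -2.8392
Step 2: Compute augmented objective.
t*f(x) = 4.74*17.46 = 82.7604
Total = 82.7604 - 2.8392 = 79.9212


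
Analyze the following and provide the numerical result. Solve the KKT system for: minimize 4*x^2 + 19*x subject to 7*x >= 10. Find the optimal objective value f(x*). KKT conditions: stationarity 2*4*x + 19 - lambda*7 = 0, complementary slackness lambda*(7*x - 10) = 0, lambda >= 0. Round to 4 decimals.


Step 1: Try lambda = 0 (constraint inactive).
x_unc = -19/(2*4) = -2.375
Check: 7*-2.375 = -16.625 < 10 -- violated!
Step 2: Constraint must be active: 7*x = 10
x* = 10/7 = 1.4286 (rounded; the exact value 10/7 is used below)
lambda = (2*4*(10/7) + 19)/7 = 4.3469
Step 3: Compute optimal value.
f(x*) = 4*(10/7)^2 + 19*(10/7) = 35.3061


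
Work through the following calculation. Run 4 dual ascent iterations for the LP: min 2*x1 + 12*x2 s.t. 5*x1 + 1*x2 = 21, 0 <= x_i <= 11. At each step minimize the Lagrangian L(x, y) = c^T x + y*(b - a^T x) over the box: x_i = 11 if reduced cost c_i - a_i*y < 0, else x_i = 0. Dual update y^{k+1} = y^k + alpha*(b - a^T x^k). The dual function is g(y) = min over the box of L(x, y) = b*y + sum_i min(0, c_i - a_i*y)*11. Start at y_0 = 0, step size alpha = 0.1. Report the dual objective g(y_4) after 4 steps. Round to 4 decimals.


Dual ascent for LP: min 2*x1 + 12*x2, 5*x1 + 1*x2 = 21, 0 <= x_i <= 11
Step 1: y^k = 0.0, reduced costs: (2.0, 12.0)
  x^k = (0.0, 0.0), subgradient = b - a^T x = 21.0
  y^{k+1} = 0.0 + 0.1*21.0 = 2.1
Step 2: y^k = 2.1, reduced costs: (-8.5, 9.9)
  x^k = (11.0, 0.0), subgradient = b - a^T x = -34.0
  y^{k+1} = 2.1 + 0.1*-34.0 = -1.3
Step 3: y^k = -1.3, reduced costs: (8.5, 13.3)
  x^k = (0.0, 0.0), subgradient = b - a^T x = 21.0
  y^{k+1} = -1.3 + 0.1*21.0 = 0.8
Step 4: y^k = 0.8, reduced costs: (-2.0, 11.2)
  x^k = (11.0, 0.0), subgradient = b - a^T x = -34.0
  y^{k+1} = 0.8 + 0.1*-34.0 = -2.6
Dual objective at y_4 = -2.6: reduced costs (15.0, 14.6), box minimizer x = (0.0, 0.0)
g(y_4) = b*y + (c1 - a1*y)*x1 + (c2 - a2*y)*x2 = 21*(-2.6) + 15.0*0.0 + 14.6*0.0 = -54.6 + 0.0 + 0.0 = -54.6


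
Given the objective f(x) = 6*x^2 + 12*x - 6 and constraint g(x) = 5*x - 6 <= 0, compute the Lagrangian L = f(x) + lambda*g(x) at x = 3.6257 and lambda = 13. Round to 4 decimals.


Step 1: Evaluate f(x).
f(3.6257) = 6*3.6257^2 + 12*3.6257 - 6 = 116.3826
Step 2: Evaluate g(x).
g(3.6257) = 5*3.6257 - 6 = 12.1285
Step 3: Compute Lagrangian.
L = 116.3826 + 13*12.1285 = 274.0531


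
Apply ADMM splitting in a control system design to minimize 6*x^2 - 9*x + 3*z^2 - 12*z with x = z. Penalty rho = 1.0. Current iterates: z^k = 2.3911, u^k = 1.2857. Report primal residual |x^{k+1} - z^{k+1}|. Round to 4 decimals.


ADMM iteration with rho = 1.0, z^k = 2.3911, u^k = 1.2857
Step 1: x-update.
Minimize 6*x^2 - 9*x + (1.0/2)*(x - 2.3911 + 1.2857)^2
FOC: (2*6 + 1.0)*x = 9 + 1.0*(2.3911 - 1.2857)
x^{k+1} = 0.7773
Step 2: z-update.
Minimize 3*z^2 - 12*z + (1.0/2)*(0.7773 - z + 1.2857)^2
FOC: (2*3 + 1.0)*z = 12 + 1.0*(0.7773 + 1.2857)
z^{k+1} = 2.009
Step 3: u-update.
u^{k+1} = 1.2857 + 0.7773 - 2.009 = 0.054
Step 4: Primal residual = |0.7773 - 2.009| = 1.2317


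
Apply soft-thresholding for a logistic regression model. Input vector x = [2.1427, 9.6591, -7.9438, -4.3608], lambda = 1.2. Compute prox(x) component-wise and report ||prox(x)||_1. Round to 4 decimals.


Soft-thresholding with lambda = 1.2:
prox(2.1427) = sign(2.1427)*max(|2.1427| - 1.2, 0) = 0.9427
prox(9.6591) = sign(9.6591)*max(|9.6591| - 1.2, 0) = 8.4591
prox(-7.9438) = sign(-7.9438)*max(|-7.9438| - 1.2, 0) = -6.7438
prox(-4.3608) = sign(-4.3608)*max(|-4.3608| - 1.2, 0) = -3.1608
prox(x) = [0.9427, 8.4591, -6.7438, -3.1608]
||prox(x)||_1 = 0.9427 + 8.4591 + 6.7438 + 3.1608 = 19.3064


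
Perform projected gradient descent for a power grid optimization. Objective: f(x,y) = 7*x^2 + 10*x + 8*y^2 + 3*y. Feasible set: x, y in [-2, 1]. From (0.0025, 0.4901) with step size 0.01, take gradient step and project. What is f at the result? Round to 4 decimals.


Step 1: Compute gradient at (0.0025, 0.4901).
grad_x = 2*7*0.0025 + 10 = 10.035
grad_y = 2*8*0.4901 + 3 = 10.8416
Step 2: Gradient step.
x_raw = 0.0025 - 0.01*10.035 = -0.0979
y_raw = 0.4901 - 0.01*10.8416 = 0.3817
Step 3: Project onto [-2, 1].
x_proj = clip(-0.0979) = -0.0979
y_proj = clip(0.3817) = 0.3817
Step 4: Evaluate f.
f(-0.0979, 0.3817) = 1.399


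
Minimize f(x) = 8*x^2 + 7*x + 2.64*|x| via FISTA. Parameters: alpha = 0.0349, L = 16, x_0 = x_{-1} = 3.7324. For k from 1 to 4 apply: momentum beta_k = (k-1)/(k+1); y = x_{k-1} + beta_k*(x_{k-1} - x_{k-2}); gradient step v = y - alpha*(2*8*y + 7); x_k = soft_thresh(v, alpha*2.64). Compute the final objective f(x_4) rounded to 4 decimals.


FISTA on f(x) = 8*x^2 + 7*x + 2.64*|x|
L = 16, alpha = 0.0349
Iteration 1: beta = 0.0, y = 3.7324 + 0.0*(3.7324 - 3.7324) = 3.7324
  grad(y) = 66.7184, v = y - alpha*grad = 1.4039
  prox(v) = soft_thresh(1.4039, 0.0921) = 1.3118
Iteration 2: beta = 0.3333, y = 1.3118 + 0.3333*(1.3118 - 3.7324) = 0.5049
  grad(y) = 15.0788, v = y - alpha*grad = -0.0213
  prox(v) = soft_thresh(-0.0213, 0.0921) = 0.0
Iteration 3: beta = 0.5, y = 0.0 + 0.5*(0.0 - 1.3118) = -0.6559
  grad(y) = -3.4943, v = y - alpha*grad = -0.5339
  prox(v) = soft_thresh(-0.5339, 0.0921) = -0.4418
Iteration 4: beta = 0.6, y = -0.4418 + 0.6*(-0.4418 - 0.0) = -0.7069
  grad(y) = -4.3103, v = y - alpha*grad = -0.5565
  prox(v) = soft_thresh(-0.5565, 0.0921) = -0.4643
f(x_4) = 8*(-0.4643)^2 + 7*(-0.4643) + 2.64*|-0.4643| = -0.2997


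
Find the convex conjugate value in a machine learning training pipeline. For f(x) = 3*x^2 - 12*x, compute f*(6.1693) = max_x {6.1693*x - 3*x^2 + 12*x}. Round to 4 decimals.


f*(y) = sup_x {y*x - a*x^2 - b*x} = sup_x {(y-b)*x - a*x^2}
FOC: (y - b) - 2a*x = 0 => x* = (y - b)/(2a)
x* = (6.1693 + 12)/(2*3) = 3.0282
f*(6.1693) = (y-b)^2/(4a) = (6.1693 + 12)^2/(4*3)
= 330.1235/12 = 27.5103


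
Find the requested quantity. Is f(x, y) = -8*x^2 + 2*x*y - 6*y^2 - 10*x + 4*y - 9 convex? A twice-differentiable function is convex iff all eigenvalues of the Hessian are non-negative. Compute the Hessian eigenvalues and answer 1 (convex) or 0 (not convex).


The Hessian of f(x,y) = -8*x^2 + 2*x*y - 6*y^2 - 10*x + 4*y - 9 is:
H = [[-16, 2], [2, -12]]
Trace = -16 - 12 = -28
Determinant = -16*-12 - (2)^2 = 188
Discriminant = (-28)^2 - 4*188 = 32.0
Eigenvalues: lambda_1 = -16.8284, lambda_2 = -11.1716
The function is not convex.

0


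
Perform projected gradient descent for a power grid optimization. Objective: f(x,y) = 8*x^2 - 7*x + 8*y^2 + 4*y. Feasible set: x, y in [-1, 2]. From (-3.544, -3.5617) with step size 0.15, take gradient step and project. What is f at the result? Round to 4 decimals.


Step 1: Compute gradient at (-3.544, -3.5617).
grad_x = 2*8*-3.544 - 7 = -63.704
grad_y = 2*8*-3.5617 + 4 = -52.9872
Step 2: Gradient step.
x_raw = -3.544 - 0.15*-63.704 = 6.0116
y_raw = -3.5617 - 0.15*-52.9872 = 4.3864
Step 3: Project onto [-1, 2].
x_proj = clip(6.0116) = 2.0
y_proj = clip(4.3864) = 2.0
Step 4: Evaluate f.
f(2.0, 2.0) = 58.0


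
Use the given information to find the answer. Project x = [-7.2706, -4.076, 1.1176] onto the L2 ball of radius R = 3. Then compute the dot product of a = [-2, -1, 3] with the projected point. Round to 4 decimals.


Step 1: Compute ||x|| (intermediates to 6 decimals).
||x|| = sqrt((-7.2706)^2 + (-4.076)^2 + 1.1176^2) = 8.409782
Step 2: Project.
Since ||x|| > R, scale = R/||x|| = 3/8.409782 = 0.356727, proj(x) = scale * x
proj(x) = [-2.593619, -1.454019, 0.398678]
Step 3: Dot product.
a^T * proj(x) = -2*(-2.593619) - 1*(-1.454019) + 3*0.398678 = 7.8373


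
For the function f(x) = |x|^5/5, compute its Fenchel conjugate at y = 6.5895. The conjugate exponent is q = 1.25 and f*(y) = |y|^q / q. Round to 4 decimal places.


The conjugate exponent q satisfies 1/p + 1/q = 1.
p = 5, so q = 5/(5 - 1) = 1.25
|y|^q = 6.5895^1.25 = 10.5576
f*(6.5895) = 10.5576 / 1.25 = 8.4461


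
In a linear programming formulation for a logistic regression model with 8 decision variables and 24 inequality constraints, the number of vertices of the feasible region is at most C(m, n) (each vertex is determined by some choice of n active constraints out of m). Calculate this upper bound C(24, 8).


Each vertex corresponds to some choice of n active constraints out of m, so the number of vertices is at most C(m, n) = m! / (n!(m-n)!).
m = 24, n = 8
Numerator: 24 * 23 * 22 * 21 * 20 * 19 * 18 * 17
Denominator: 8! = 40320
C(24, 8) = 735471


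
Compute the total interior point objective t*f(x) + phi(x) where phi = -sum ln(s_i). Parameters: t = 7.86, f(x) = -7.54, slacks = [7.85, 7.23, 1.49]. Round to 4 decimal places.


Step 1: Compute log-barrier.
ln values: [2.0605, 1.9782, 0.3988]
phi = -(2.0605 + 1.9782 + 0.3988) = -4.4375
Step 2: Compute augmented objective.
t*f(x) = 7.86*-7.54 = -59.2644
Total = -59.2644 - 4.4375 = -63.7019


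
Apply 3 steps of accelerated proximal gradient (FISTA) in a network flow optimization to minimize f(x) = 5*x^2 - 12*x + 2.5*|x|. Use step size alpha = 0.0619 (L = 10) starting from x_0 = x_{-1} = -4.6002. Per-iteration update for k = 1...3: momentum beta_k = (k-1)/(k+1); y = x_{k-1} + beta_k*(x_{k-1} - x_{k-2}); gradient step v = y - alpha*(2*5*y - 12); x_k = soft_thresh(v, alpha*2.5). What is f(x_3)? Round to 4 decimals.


FISTA on f(x) = 5*x^2 - 12*x + 2.5*|x|
L = 10, alpha = 0.0619
Iteration 1: beta = 0.0, y = -4.6002 + 0.0*(-4.6002 + 4.6002) = -4.6002
  grad(y) = -58.002, v = y - alpha*grad = -1.0099
  prox(v) = soft_thresh(-1.0099, 0.1548) = -0.8551
Iteration 2: beta = 0.3333, y = -0.8551 + 0.3333*(-0.8551 + 4.6002) = 0.3932
  grad(y) = -8.0677, v = y - alpha*grad = 0.8926
  prox(v) = soft_thresh(0.8926, 0.1548) = 0.7379
Iteration 3: beta = 0.5, y = 0.7379 + 0.5*(0.7379 + 0.8551) = 1.5344
  grad(y) = 3.3437, v = y - alpha*grad = 1.3274
  prox(v) = soft_thresh(1.3274, 0.1548) = 1.1726
f(x_3) = 5*1.1726^2 - 12*1.1726 + 2.5*|1.1726| = -4.2646


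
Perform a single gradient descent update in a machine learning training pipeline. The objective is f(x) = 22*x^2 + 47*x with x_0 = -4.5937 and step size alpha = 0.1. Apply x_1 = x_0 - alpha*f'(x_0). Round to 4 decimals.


We compute the gradient at x_0 and apply the update.
f'(x) = 44*x + 47
f'(-4.5937) = 44*-4.5937 + 47 = -155.1228
x_1 = -4.5937 - 0.1*-155.1228 = 10.9186


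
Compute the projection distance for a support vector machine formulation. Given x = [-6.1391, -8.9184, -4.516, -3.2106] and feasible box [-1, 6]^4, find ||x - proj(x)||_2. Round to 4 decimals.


Project each component onto [-1, 6].
clip(-6.1391) = -1.0, clip(-8.9184) = -1.0, clip(-4.516) = -1.0, clip(-3.2106) = -1.0
Projection = [-1.0, -1.0, -1.0, -1.0]
Squared diffs: [26.4103, 62.7011, 12.3623, 4.8868]
Distance = sqrt(106.3605) = 10.3131


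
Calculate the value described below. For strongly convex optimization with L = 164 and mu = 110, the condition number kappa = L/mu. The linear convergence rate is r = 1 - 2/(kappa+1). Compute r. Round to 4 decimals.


Step 1: Compute the condition number.
kappa = L/mu = 164/110 = 1.4909
Step 2: Compute the convergence rate.
r = 1 - 2/(kappa + 1) = 1 - 2*mu/(L + mu) = (L - mu)/(L + mu) = 54/274 = 0.1971


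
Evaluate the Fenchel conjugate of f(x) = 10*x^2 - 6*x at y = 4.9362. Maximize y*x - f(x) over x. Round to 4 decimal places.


f*(y) = sup_x {y*x - a*x^2 - b*x} = sup_x {(y-b)*x - a*x^2}
FOC: (y - b) - 2a*x = 0 => x* = (y - b)/(2a)
x* = (4.9362 + 6)/(2*10) = 0.5468
f*(4.9362) = (y-b)^2/(4a) = (4.9362 + 6)^2/(4*10)
= 119.6005/40 = 2.99


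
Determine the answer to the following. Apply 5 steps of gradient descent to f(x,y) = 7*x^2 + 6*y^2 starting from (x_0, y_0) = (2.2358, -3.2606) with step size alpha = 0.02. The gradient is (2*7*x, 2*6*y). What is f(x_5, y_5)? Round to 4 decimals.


Gradient descent on f(x,y) = 7*x^2 + 6*y^2.
Starting point: (2.2358, -3.2606), alpha = 0.02
Step 1: grad_x = 2*7*2.2358 = 31.3012, grad_y = 2*6*-3.2606 = -39.1272
  x_1 = 2.2358 - 0.02*31.3012 = 1.6098
  y_1 = -3.2606 - 0.02*-39.1272 = -2.4781
Step 2: grad_x = 2*7*1.6098 = 22.5369, grad_y = 2*6*-2.4781 = -29.7367
  x_2 = 1.6098 - 0.02*22.5369 = 1.159
  y_2 = -2.4781 - 0.02*-29.7367 = -1.8833
Step 3: grad_x = 2*7*1.159 = 16.2265, grad_y = 2*6*-1.8833 = -22.5999
  x_3 = 1.159 - 0.02*16.2265 = 0.8345
  y_3 = -1.8833 - 0.02*-22.5999 = -1.4313
Step 4: grad_x = 2*7*0.8345 = 11.6831, grad_y = 2*6*-1.4313 = -17.1759
  x_4 = 0.8345 - 0.02*11.6831 = 0.6008
  y_4 = -1.4313 - 0.02*-17.1759 = -1.0878
Step 5: grad_x = 2*7*0.6008 = 8.4118, grad_y = 2*6*-1.0878 = -13.0537
  x_5 = 0.6008 - 0.02*8.4118 = 0.4326
  y_5 = -1.0878 - 0.02*-13.0537 = -0.8267
f(0.4326, -0.8267) = 7*0.4326^2 + 6*(-0.8267)^2 = 5.411


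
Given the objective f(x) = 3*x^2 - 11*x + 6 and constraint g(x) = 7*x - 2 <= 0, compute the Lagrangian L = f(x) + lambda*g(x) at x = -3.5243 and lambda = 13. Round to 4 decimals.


Step 1: Evaluate f(x).
f(-3.5243) = 3*(-3.5243)^2 - 11*(-3.5243) + 6 = 82.0294
Step 2: Evaluate g(x).
g(-3.5243) = 7*-3.5243 - 2 = -26.6701
Step 3: Compute Lagrangian.
L = 82.0294 + 13*-26.6701 = -264.6819


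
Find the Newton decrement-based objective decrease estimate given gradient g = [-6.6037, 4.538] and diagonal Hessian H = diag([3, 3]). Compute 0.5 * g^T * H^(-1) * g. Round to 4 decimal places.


Step 1: H is diagonal, so H^(-1) * g = [-2.2012, 1.5127].
Step 2: g^T H^(-1) g = sum_i g_i^2 / H_ii
  = (-6.6037)^2/3 + (4.538)^2/3
  = 14.5363 + 6.8645 = 21.4008
Step 3: Objective decrease = 0.5 * g^T H^(-1) g = 10.7004


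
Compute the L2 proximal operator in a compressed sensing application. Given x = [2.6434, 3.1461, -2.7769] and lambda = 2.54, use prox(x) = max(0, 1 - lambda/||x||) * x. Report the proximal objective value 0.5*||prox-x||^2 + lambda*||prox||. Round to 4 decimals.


Step 1: Compute ||x||.
||x|| = 4.9595
Step 2: Compute scaling factor.
scale = max(0, 1 - 2.54/4.9595) = 0.4879
Step 3: prox(x) = [1.2896, 1.5348, -1.3547]
||prox(x)|| = 2.4195
Step 4: Proximal objective.
0.5*||prox-x||^2 = 3.2258
lambda*||prox|| = 6.1455
Total = 9.3713


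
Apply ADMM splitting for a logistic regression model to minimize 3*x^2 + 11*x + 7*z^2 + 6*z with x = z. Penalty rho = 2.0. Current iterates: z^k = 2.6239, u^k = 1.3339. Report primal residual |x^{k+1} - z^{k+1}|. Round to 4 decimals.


ADMM iteration with rho = 2.0, z^k = 2.6239, u^k = 1.3339
Step 1: x-update.
Minimize 3*x^2 + 11*x + (2.0/2)*(x - 2.6239 + 1.3339)^2
FOC: (2*3 + 2.0)*x = -11 + 2.0*(2.6239 - 1.3339)
x^{k+1} = -1.0525
Step 2: z-update.
Minimize 7*z^2 + 6*z + (2.0/2)*(-1.0525 - z + 1.3339)^2
FOC: (2*7 + 2.0)*z = -6 + 2.0*(-1.0525 + 1.3339)
z^{k+1} = -0.3398
Step 3: u-update.
u^{k+1} = 1.3339 - 1.0525 + 0.3398 = 0.6212
Step 4: Primal residual = |-1.0525 + 0.3398| = 0.7127


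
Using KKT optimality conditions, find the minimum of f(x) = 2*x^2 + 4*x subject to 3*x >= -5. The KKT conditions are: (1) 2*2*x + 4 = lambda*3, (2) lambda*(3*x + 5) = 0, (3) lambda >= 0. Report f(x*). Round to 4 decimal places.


Step 1: Try lambda = 0 (constraint inactive).
Stationarity: 2*2*x + 4 = 0
x* = -4/(2*2) = -1.0
Check constraint: 3*-1.0 = -3.0 >= -5 -- satisfied.
Step 2: Compute optimal value.
f(x*) = 2*(-1.0)^2 + 4*(-1.0) = -2.0


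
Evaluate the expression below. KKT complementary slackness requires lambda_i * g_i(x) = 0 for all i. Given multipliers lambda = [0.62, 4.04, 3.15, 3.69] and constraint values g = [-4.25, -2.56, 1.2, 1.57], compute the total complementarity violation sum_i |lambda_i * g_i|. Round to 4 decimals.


KKT complementary slackness check:
lambda_1 * g_1 = 0.62 * -4.25 = -2.635
lambda_2 * g_2 = 4.04 * -2.56 = -10.3424
lambda_3 * g_3 = 3.15 * 1.2 = 3.78
lambda_4 * g_4 = 3.69 * 1.57 = 5.7933
Total violation = 2.635 + 10.3424 + 3.78 + 5.7933 = 22.5507


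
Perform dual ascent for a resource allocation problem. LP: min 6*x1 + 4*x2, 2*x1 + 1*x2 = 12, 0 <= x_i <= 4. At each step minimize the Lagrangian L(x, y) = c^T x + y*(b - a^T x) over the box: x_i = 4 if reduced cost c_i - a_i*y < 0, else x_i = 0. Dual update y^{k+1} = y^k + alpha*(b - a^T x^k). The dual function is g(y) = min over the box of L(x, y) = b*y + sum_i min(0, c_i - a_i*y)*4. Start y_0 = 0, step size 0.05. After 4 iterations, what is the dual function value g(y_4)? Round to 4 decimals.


Dual ascent for LP: min 6*x1 + 4*x2, 2*x1 + 1*x2 = 12, 0 <= x_i <= 4
Step 1: y^k = 0.0, reduced costs: (6.0, 4.0)
  x^k = (0.0, 0.0), subgradient = b - a^T x = 12.0
  y^{k+1} = 0.0 + 0.05*12.0 = 0.6
Step 2: y^k = 0.6, reduced costs: (4.8, 3.4)
  x^k = (0.0, 0.0), subgradient = b - a^T x = 12.0
  y^{k+1} = 0.6 + 0.05*12.0 = 1.2
Step 3: y^k = 1.2, reduced costs: (3.6, 2.8)
  x^k = (0.0, 0.0), subgradient = b - a^T x = 12.0
  y^{k+1} = 1.2 + 0.05*12.0 = 1.8
Step 4: y^k = 1.8, reduced costs: (2.4, 2.2)
  x^k = (0.0, 0.0), subgradient = b - a^T x = 12.0
  y^{k+1} = 1.8 + 0.05*12.0 = 2.4
Dual objective at y_4 = 2.4: reduced costs (1.2, 1.6), box minimizer x = (0.0, 0.0)
g(y_4) = b*y + (c1 - a1*y)*x1 + (c2 - a2*y)*x2 = 12*2.4 + 1.2*0.0 + 1.6*0.0 = 28.8 + 0.0 + 0.0 = 28.8


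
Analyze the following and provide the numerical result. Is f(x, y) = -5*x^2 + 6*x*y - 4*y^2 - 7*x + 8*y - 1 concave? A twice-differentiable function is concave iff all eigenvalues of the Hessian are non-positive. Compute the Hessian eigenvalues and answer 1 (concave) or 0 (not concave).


The Hessian of f(x,y) = -5*x^2 + 6*x*y - 4*y^2 - 7*x + 8*y - 1 is:
H = [[-10, 6], [6, -8]]
Trace = -10 - 8 = -18
Determinant = -10*-8 - (6)^2 = 44
Discriminant = (-18)^2 - 4*44 = 148.0
Eigenvalues: lambda_1 = -15.0828, lambda_2 = -2.9172
The function is concave.

1


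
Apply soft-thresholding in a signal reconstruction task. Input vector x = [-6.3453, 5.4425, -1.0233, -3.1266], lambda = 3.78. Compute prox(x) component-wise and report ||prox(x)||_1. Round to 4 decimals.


Soft-thresholding with lambda = 3.78:
prox(-6.3453) = sign(-6.3453)*max(|-6.3453| - 3.78, 0) = -2.5653
prox(5.4425) = sign(5.4425)*max(|5.4425| - 3.78, 0) = 1.6625
prox(-1.0233) = sign(-1.0233)*max(|-1.0233| - 3.78, 0) = 0.0
prox(-3.1266) = sign(-3.1266)*max(|-3.1266| - 3.78, 0) = 0.0
prox(x) = [-2.5653, 1.6625, 0.0, 0.0]
||prox(x)||_1 = 2.5653 + 1.6625 + 0.0 + 0.0 = 4.2278


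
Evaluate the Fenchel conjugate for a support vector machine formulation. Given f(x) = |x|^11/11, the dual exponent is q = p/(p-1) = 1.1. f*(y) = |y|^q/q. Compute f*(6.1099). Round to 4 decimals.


The conjugate exponent q satisfies 1/p + 1/q = 1.
p = 11, so q = 11/(11 - 1) = 1.1
|y|^q = 6.1099^1.1 = 7.3221
f*(6.1099) = 7.3221 / 1.1 = 6.6565


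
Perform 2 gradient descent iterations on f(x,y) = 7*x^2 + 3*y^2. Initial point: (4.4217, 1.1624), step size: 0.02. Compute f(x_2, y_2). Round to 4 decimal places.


Gradient descent on f(x,y) = 7*x^2 + 3*y^2.
Starting point: (4.4217, 1.1624), alpha = 0.02
Step 1: grad_x = 2*7*4.4217 = 61.9038, grad_y = 2*3*1.1624 = 6.9744
  x_1 = 4.4217 - 0.02*61.9038 = 3.1836
  y_1 = 1.1624 - 0.02*6.9744 = 1.0229
Step 2: grad_x = 2*7*3.1836 = 44.5707, grad_y = 2*3*1.0229 = 6.1375
  x_2 = 3.1836 - 0.02*44.5707 = 2.2922
  y_2 = 1.0229 - 0.02*6.1375 = 0.9002
f(2.2922, 0.9002) = 7*2.2922^2 + 3*0.9002^2 = 39.2104


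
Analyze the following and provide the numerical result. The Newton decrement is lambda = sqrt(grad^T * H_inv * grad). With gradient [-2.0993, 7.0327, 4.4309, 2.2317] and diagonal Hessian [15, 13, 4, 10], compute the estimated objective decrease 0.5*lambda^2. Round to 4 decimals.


Step 1: H is diagonal, so H^(-1) * g = [-0.14, 0.541, 1.1077, 0.2232].
Step 2: g^T H^(-1) g = sum_i g_i^2 / H_ii
  = (-2.0993)^2/15 + (7.0327)^2/13 + (4.4309)^2/4 + (2.2317)^2/10
  = 0.2938 + 3.8045 + 4.9082 + 0.498 = 9.5046
Step 3: Objective decrease = 0.5 * g^T H^(-1) g = 4.7523


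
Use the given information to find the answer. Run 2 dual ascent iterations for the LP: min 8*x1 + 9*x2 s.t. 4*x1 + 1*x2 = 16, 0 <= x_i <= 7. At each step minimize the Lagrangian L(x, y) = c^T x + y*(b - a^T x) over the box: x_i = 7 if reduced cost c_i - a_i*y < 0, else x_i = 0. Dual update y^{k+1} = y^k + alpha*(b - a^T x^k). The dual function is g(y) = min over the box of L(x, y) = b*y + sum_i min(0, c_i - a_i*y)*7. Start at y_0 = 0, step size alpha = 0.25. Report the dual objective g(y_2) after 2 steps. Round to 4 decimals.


Dual ascent for LP: min 8*x1 + 9*x2, 4*x1 + 1*x2 = 16, 0 <= x_i <= 7
Step 1: y^k = 0.0, reduced costs: (8.0, 9.0)
  x^k = (0.0, 0.0), subgradient = b - a^T x = 16.0
  y^{k+1} = 0.0 + 0.25*16.0 = 4.0
Step 2: y^k = 4.0, reduced costs: (-8.0, 5.0)
  x^k = (7.0, 0.0), subgradient = b - a^T x = -12.0
  y^{k+1} = 4.0 + 0.25*-12.0 = 1.0
Dual objective at y_2 = 1.0: reduced costs (4.0, 8.0), box minimizer x = (0.0, 0.0)
g(y_2) = b*y + (c1 - a1*y)*x1 + (c2 - a2*y)*x2 = 16*1.0 + 4.0*0.0 + 8.0*0.0 = 16.0 + 0.0 + 0.0 = 16.0


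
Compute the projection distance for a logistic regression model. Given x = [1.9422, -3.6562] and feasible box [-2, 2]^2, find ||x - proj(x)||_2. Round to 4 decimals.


Project each component onto [-2, 2].
clip(1.9422) = 1.9422, clip(-3.6562) = -2.0
Projection = [1.9422, -2.0]
Squared diffs: [0.0, 2.743]
Distance = sqrt(2.743) = 1.6562


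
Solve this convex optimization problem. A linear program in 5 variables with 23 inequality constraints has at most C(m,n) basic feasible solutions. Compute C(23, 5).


Each vertex corresponds to some choice of n active constraints out of m, so the number of vertices is at most C(m, n) = m! / (n!(m-n)!).
m = 23, n = 5
Numerator: 23 * 22 * 21 * 20 * 19
Denominator: 5! = 120
C(23, 5) = 33649


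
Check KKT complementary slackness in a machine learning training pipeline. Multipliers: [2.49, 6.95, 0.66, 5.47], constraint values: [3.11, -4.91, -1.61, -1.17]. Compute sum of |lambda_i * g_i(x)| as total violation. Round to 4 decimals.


KKT complementary slackness check:
lambda_1 * g_1 = 2.49 * 3.11 = 7.7439
lambda_2 * g_2 = 6.95 * -4.91 = -34.1245
lambda_3 * g_3 = 0.66 * -1.61 = -1.0626
lambda_4 * g_4 = 5.47 * -1.17 = -6.3999
Total violation = 7.7439 + 34.1245 + 1.0626 + 6.3999 = 49.3309


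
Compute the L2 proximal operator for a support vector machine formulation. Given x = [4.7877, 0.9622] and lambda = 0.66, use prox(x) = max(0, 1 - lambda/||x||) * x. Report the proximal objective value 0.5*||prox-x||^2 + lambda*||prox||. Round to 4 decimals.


Step 1: Compute ||x||.
||x|| = 4.8834
Step 2: Compute scaling factor.
scale = max(0, 1 - 0.66/4.8834) = 0.8648
Step 3: prox(x) = [4.1406, 0.8322]
||prox(x)|| = 4.2234
Step 4: Proximal objective.
0.5*||prox-x||^2 = 0.2178
lambda*||prox|| = 2.7874
Total = 3.0053


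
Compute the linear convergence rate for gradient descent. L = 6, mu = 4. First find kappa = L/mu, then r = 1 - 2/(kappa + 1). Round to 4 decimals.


Step 1: Compute the condition number.
kappa = L/mu = 6/4 = 1.5
Step 2: Compute the convergence rate.
r = 1 - 2/(kappa + 1) = 1 - 2*mu/(L + mu) = (L - mu)/(L + mu) = 2/10 = 0.2


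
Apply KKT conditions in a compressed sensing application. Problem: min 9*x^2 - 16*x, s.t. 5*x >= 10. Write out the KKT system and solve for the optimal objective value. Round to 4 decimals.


Step 1: Try lambda = 0 (constraint inactive).
x_unc = 16/(2*9) = 0.8889
Check: 5*0.8889 = 4.4445 < 10 -- violated!
Step 2: Constraint must be active: 5*x = 10
x* = 10/5 = 2.0
lambda = (2*9*2.0 - 16)/5 = 4.0
Step 3: Compute optimal value.
f(x*) = 9*2.0^2 - 16*2.0 = 4.0


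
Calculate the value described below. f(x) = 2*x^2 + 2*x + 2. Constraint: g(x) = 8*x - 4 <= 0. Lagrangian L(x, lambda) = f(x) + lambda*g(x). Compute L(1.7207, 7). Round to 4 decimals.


Step 1: Evaluate f(x).
f(1.7207) = 2*1.7207^2 + 2*1.7207 + 2 = 11.363
Step 2: Evaluate g(x).
g(1.7207) = 8*1.7207 - 4 = 9.7656
Step 3: Compute Lagrangian.
L = 11.363 + 7*9.7656 = 79.7222


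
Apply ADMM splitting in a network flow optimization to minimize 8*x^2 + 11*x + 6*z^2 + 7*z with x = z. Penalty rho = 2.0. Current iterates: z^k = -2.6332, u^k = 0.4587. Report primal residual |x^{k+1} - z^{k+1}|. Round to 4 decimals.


ADMM iteration with rho = 2.0, z^k = -2.6332, u^k = 0.4587
Step 1: x-update.
Minimize 8*x^2 + 11*x + (2.0/2)*(x + 2.6332 + 0.4587)^2
FOC: (2*8 + 2.0)*x = -11 + 2.0*(-2.6332 - 0.4587)
x^{k+1} = -0.9547
Step 2: z-update.
Minimize 6*z^2 + 7*z + (2.0/2)*(-0.9547 - z + 0.4587)^2
FOC: (2*6 + 2.0)*z = -7 + 2.0*(-0.9547 + 0.4587)
z^{k+1} = -0.5709
Step 3: u-update.
u^{k+1} = 0.4587 - 0.9547 + 0.5709 = 0.0749
Step 4: Primal residual = |-0.9547 + 0.5709| = 0.3838


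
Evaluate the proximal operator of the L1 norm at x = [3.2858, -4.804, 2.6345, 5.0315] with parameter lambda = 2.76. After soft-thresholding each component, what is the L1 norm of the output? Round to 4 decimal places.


Soft-thresholding with lambda = 2.76:
prox(3.2858) = sign(3.2858)*max(|3.2858| - 2.76, 0) = 0.5258
prox(-4.804) = sign(-4.804)*max(|-4.804| - 2.76, 0) = -2.044
prox(2.6345) = sign(2.6345)*max(|2.6345| - 2.76, 0) = 0.0
prox(5.0315) = sign(5.0315)*max(|5.0315| - 2.76, 0) = 2.2715
prox(x) = [0.5258, -2.044, 0.0, 2.2715]
||prox(x)||_1 = 0.5258 + 2.044 + 0.0 + 2.2715 = 4.8413


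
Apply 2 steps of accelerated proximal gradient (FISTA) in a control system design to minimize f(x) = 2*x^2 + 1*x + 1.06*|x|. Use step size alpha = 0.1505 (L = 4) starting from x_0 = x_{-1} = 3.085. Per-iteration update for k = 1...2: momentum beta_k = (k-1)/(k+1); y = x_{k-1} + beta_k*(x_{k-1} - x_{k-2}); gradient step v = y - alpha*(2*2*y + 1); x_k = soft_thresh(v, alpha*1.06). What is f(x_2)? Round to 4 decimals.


FISTA on f(x) = 2*x^2 + 1*x + 1.06*|x|
L = 4, alpha = 0.1505
Iteration 1: beta = 0.0, y = 3.085 + 0.0*(3.085 - 3.085) = 3.085
  grad(y) = 13.34, v = y - alpha*grad = 1.0773
  prox(v) = soft_thresh(1.0773, 0.1595) = 0.9178
Iteration 2: beta = 0.3333, y = 0.9178 + 0.3333*(0.9178 - 3.085) = 0.1954
  grad(y) = 1.7816, v = y - alpha*grad = -0.0727
  prox(v) = soft_thresh(-0.0727, 0.1595) = 0.0
f(x_2) = 2*0.0^2 + 1*0.0 + 1.06*|0.0| = 0.0


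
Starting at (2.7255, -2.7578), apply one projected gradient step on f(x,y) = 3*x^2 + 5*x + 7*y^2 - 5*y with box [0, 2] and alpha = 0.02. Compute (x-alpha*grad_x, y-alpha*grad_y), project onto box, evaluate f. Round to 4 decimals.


Step 1: Compute gradient at (2.7255, -2.7578).
grad_x = 2*3*2.7255 + 5 = 21.353
grad_y = 2*7*-2.7578 - 5 = -43.6092
Step 2: Gradient step.
x_raw = 2.7255 - 0.02*21.353 = 2.2984
y_raw = -2.7578 - 0.02*-43.6092 = -1.8856
Step 3: Project onto [0, 2].
x_proj = clip(2.2984) = 2.0
y_proj = clip(-1.8856) = 0.0
Step 4: Evaluate f.
f(2.0, 0.0) = 22.0


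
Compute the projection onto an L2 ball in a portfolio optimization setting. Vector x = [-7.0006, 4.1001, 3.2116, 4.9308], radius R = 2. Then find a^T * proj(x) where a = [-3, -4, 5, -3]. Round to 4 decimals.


Step 1: Compute ||x|| (intermediates to 6 decimals).
||x|| = sqrt((-7.0006)^2 + 4.1001^2 + 3.2116^2 + 4.9308^2) = 10.022294
Step 2: Project.
Since ||x|| > R, scale = R/||x|| = 2/10.022294 = 0.199555, proj(x) = scale * x
proj(x) = [-1.397005, 0.818195, 0.640891, 0.983966]
Step 3: Dot product.
a^T * proj(x) = -3*(-1.397005) - 4*0.818195 + 5*0.640891 - 3*0.983966 = 1.1708


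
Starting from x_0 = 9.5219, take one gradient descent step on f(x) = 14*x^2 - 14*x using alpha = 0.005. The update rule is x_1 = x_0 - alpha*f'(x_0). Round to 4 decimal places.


We compute the gradient at x_0 and apply the update.
f'(x) = 28*x - 14
f'(9.5219) = 28*9.5219 - 14 = 252.6132
x_1 = 9.5219 - 0.005*252.6132 = 8.2588


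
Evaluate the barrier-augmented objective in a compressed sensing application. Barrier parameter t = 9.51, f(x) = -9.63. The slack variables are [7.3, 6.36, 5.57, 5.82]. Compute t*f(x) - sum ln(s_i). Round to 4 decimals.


Step 1: Compute log-barrier.
ln values: [1.9879, 1.85, 1.7174, 1.7613]
phi = -(1.9879 + 1.85 + 1.7174 + 1.7613) = -7.3166
Step 2: Compute augmented objective.
t*f(x) = 9.51*-9.63 = -91.5813
Total = -91.5813 - 7.3166 = -98.8979


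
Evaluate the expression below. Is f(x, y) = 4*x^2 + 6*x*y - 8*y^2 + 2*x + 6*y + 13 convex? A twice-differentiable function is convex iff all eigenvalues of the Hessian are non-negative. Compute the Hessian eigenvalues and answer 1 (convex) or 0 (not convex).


The Hessian of f(x,y) = 4*x^2 + 6*x*y - 8*y^2 + 2*x + 6*y + 13 is:
H = [[8, 6], [6, -16]]
Trace = 8 - 16 = -8
Determinant = 8*-16 - (6)^2 = -164
Discriminant = (-8)^2 - 4*-164 = 720.0
Eigenvalues: lambda_1 = -17.4164, lambda_2 = 9.4164
The function is not convex.

0


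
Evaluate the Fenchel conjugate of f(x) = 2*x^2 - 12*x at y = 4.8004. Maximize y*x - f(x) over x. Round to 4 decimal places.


f*(y) = sup_x {y*x - a*x^2 - b*x} = sup_x {(y-b)*x - a*x^2}
FOC: (y - b) - 2a*x = 0 => x* = (y - b)/(2a)
x* = (4.8004 + 12)/(2*2) = 4.2001
f*(4.8004) = (y-b)^2/(4a) = (4.8004 + 12)^2/(4*2)
= 282.2534/8 = 35.2817


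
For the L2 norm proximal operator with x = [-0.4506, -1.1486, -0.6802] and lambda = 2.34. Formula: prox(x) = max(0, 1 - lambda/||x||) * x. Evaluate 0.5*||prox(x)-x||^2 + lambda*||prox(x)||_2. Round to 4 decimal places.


Step 1: Compute ||x||.
||x|| = 1.4089
Step 2: Compute scaling factor.
scale = max(0, 1 - 2.34/1.4089) = 0.0
Step 3: prox(x) = [-0.0, -0.0, -0.0]
||prox(x)|| = 0.0
Step 4: Proximal objective.
0.5*||prox-x||^2 = 0.9925
lambda*||prox|| = 0.0
Total = 0.9925


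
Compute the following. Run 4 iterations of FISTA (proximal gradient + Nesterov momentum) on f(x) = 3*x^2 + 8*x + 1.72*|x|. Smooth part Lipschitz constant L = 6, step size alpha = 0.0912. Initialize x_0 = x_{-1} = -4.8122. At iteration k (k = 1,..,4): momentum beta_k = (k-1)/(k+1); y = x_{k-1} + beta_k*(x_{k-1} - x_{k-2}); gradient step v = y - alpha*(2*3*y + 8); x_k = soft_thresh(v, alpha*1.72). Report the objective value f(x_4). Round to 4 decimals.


FISTA on f(x) = 3*x^2 + 8*x + 1.72*|x|
L = 6, alpha = 0.0912
Iteration 1: beta = 0.0, y = -4.8122 + 0.0*(-4.8122 + 4.8122) = -4.8122
  grad(y) = -20.8732, v = y - alpha*grad = -2.9086
  prox(v) = soft_thresh(-2.9086, 0.1569) = -2.7517
Iteration 2: beta = 0.3333, y = -2.7517 + 0.3333*(-2.7517 + 4.8122) = -2.0649
  grad(y) = -4.3892, v = y - alpha*grad = -1.6646
  prox(v) = soft_thresh(-1.6646, 0.1569) = -1.5077
Iteration 3: beta = 0.5, y = -1.5077 + 0.5*(-1.5077 + 2.7517) = -0.8857
  grad(y) = 2.6857, v = y - alpha*grad = -1.1307
  prox(v) = soft_thresh(-1.1307, 0.1569) = -0.9738
Iteration 4: beta = 0.6, y = -0.9738 + 0.6*(-0.9738 + 1.5077) = -0.6534
  grad(y) = 4.0794, v = y - alpha*grad = -1.0255
  prox(v) = soft_thresh(-1.0255, 0.1569) = -0.8686
f(x_4) = 3*(-0.8686)^2 + 8*(-0.8686) + 1.72*|-0.8686| = -3.1914


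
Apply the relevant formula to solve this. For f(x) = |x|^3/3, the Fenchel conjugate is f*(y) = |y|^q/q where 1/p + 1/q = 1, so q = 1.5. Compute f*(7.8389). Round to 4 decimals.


The conjugate exponent q satisfies 1/p + 1/q = 1.
p = 3, so q = 3/(3 - 1) = 1.5
|y|^q = 7.8389^1.5 = 21.9474
f*(7.8389) = 21.9474 / 1.5 = 14.6316


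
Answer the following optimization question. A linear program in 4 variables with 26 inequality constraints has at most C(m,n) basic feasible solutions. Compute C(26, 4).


Each vertex corresponds to some choice of n active constraints out of m, so the number of vertices is at most C(m, n) = m! / (n!(m-n)!).
m = 26, n = 4
Numerator: 26 * 25 * 24 * 23
Denominator: 4! = 24
C(26, 4) = 14950


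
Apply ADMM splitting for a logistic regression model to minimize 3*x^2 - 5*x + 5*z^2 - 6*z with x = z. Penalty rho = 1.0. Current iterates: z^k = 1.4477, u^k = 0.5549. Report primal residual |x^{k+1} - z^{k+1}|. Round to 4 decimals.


ADMM iteration with rho = 1.0, z^k = 1.4477, u^k = 0.5549
Step 1: x-update.
Minimize 3*x^2 - 5*x + (1.0/2)*(x - 1.4477 + 0.5549)^2
FOC: (2*3 + 1.0)*x = 5 + 1.0*(1.4477 - 0.5549)
x^{k+1} = 0.8418
Step 2: z-update.
Minimize 5*z^2 - 6*z + (1.0/2)*(0.8418 - z + 0.5549)^2
FOC: (2*5 + 1.0)*z = 6 + 1.0*(0.8418 + 0.5549)
z^{k+1} = 0.6724
Step 3: u-update.
u^{k+1} = 0.5549 + 0.8418 - 0.6724 = 0.7243
Step 4: Primal residual = |0.8418 - 0.6724| = 0.1694


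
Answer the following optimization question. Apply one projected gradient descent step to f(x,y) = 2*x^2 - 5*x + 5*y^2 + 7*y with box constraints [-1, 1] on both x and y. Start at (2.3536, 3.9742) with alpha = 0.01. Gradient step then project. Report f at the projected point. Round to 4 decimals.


Step 1: Compute gradient at (2.3536, 3.9742).
grad_x = 2*2*2.3536 - 5 = 4.4144
grad_y = 2*5*3.9742 + 7 = 46.742
Step 2: Gradient step.
x_raw = 2.3536 - 0.01*4.4144 = 2.3095
y_raw = 3.9742 - 0.01*46.742 = 3.5068
Step 3: Project onto [-1, 1].
x_proj = clip(2.3095) = 1.0
y_proj = clip(3.5068) = 1.0
Step 4: Evaluate f.
f(1.0, 1.0) = 9.0


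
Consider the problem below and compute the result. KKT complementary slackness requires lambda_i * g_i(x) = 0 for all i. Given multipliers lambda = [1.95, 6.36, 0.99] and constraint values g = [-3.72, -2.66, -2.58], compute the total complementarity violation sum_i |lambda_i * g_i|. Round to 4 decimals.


KKT complementary slackness check:
lambda_1 * g_1 = 1.95 * -3.72 = -7.254
lambda_2 * g_2 = 6.36 * -2.66 = -16.9176
lambda_3 * g_3 = 0.99 * -2.58 = -2.5542
Total violation = 7.254 + 16.9176 + 2.5542 = 26.7258


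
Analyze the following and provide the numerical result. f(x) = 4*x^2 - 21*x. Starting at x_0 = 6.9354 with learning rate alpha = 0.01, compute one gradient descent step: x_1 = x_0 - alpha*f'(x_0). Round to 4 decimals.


We compute the gradient at x_0 and apply the update.
f'(x) = 8*x - 21
f'(6.9354) = 8*6.9354 - 21 = 34.4832
x_1 = 6.9354 - 0.01*34.4832 = 6.5906


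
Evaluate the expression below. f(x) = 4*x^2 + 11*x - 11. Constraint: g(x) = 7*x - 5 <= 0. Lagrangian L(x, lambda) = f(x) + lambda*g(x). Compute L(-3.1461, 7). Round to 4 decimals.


Step 1: Evaluate f(x).
f(-3.1461) = 4*(-3.1461)^2 + 11*(-3.1461) - 11 = -6.0153
Step 2: Evaluate g(x).
g(-3.1461) = 7*-3.1461 - 5 = -27.0227
Step 3: Compute Lagrangian.
L = -6.0153 + 7*-27.0227 = -195.1742


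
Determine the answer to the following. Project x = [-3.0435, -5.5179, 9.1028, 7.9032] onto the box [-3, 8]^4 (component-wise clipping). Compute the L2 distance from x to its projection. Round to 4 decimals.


Project each component onto [-3, 8].
clip(-3.0435) = -3.0, clip(-5.5179) = -3.0, clip(9.1028) = 8.0, clip(7.9032) = 7.9032
Projection = [-3.0, -3.0, 8.0, 7.9032]
Squared diffs: [0.0019, 6.3398, 1.2162, 0.0]
Distance = sqrt(7.5579) = 2.7492
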